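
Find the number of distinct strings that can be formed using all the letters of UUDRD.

UUDRD has 5 letters with D appearing twice and U appearing twice.
So there are 5! / (2!·2!) = 30 distinguishable arrangements.

30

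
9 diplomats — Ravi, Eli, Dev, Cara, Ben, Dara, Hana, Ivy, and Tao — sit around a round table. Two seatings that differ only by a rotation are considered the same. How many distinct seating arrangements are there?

40320

Around a circle, 9 distinct people have 9!/9 = (8)! = 40320 rotationally distinct seatings.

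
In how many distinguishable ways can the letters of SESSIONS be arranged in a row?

SESSIONS has 8 letters with S appearing 4 times.
Dividing 8! = 40320 by 4! = 24 for the repeated letters gives 1680.

1680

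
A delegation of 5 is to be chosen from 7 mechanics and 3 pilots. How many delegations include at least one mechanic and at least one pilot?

Total 5-person selections from all 10: C(10,5) = 252.
Selections missing a whole group: no mechanics → C(3,5) = 0; no pilots → C(7,5) = 21.
Both groups omitted at once is impossible, so 252 − 21 = 231.

231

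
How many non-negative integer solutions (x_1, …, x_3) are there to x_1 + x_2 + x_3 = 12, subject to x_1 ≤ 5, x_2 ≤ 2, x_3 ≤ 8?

By stars and bars, unrestricted non-negative solutions to x_1+…+x_3 = 12 number C(12+2,2) = 91.
Subtract solutions that violate a single cap (substitute x_i' = x_i − (cap_i+1)): x_1 ≥ 6 gives C(8,2) = 28; x_2 ≥ 3 gives C(11,2) = 55; x_3 ≥ 9 gives C(5,2) = 10. Together 93.
Add back pairs where two caps are both exceeded: 10 + 0 + 1 = 11.
By inclusion–exclusion the count is 91 − 93 + 11 = 9.

9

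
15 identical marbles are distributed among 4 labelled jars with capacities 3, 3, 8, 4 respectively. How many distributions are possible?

20

By stars and bars, unrestricted non-negative solutions to x_1+…+x_4 = 15 number C(15+3,3) = 816.
Subtract solutions that violate a single cap (substitute x_i' = x_i − (cap_i+1)): x_1 ≥ 4 gives C(14,3) = 364; x_2 ≥ 4 gives C(14,3) = 364; x_3 ≥ 9 gives C(9,3) = 84; x_4 ≥ 5 gives C(13,3) = 286. Together 1098.
Add back pairs where two caps are both exceeded: 120 + 10 + 84 + 10 + 84 + 4 = 312.
Subtract triples: 0 + 10 + 0 + 0 = 10.
By inclusion–exclusion the count is 816 − 1098 + 312 − 10 = 20.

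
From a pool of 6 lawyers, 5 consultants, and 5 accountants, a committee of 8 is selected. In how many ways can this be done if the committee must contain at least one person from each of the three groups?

12495

Unrestricted: C(16,8) = 12870 ways to pick any 8 of the 16.
Selections missing a whole group: no lawyers → C(10,8) = 45; no consultants → C(11,8) = 165; no accountants → C(11,8) = 165.
Add back selections omitting two groups (i.e. drawn from a single group): C(6,8) + C(5,8) + C(5,8) = 0.
By inclusion–exclusion: 12870 − 375 + 0 = 12495.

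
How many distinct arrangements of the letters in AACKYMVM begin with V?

1260

With the first slot taken by V, it remains to arrange the other 7 letters (AACKYMM).
Those 7 letters have A appearing twice and M appearing twice, giving (7)!/(2!·2!) = 1260.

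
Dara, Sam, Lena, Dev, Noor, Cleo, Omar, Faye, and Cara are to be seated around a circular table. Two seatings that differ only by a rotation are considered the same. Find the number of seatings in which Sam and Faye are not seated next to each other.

30240

Without the restriction there are (8)! = 40320 seatings.
Those with Sam next to Faye: fuse the pair into one unit and seat 8 units around a circle — 2·(7)! = 10080.
Subtracting, 40320 − 10080 = 30240.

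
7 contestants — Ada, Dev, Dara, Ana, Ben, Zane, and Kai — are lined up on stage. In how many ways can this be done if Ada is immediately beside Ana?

Place the 5 others and the Ada-Ana pair as 6 objects in a line; the pair has 2 internal arrangements.
So the count is 2·(6)! = 1440.

1440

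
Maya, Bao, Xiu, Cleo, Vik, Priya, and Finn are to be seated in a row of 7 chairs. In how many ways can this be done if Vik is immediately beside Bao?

1440

Glue Vik and Bao into one block (2 internal orders), leaving 6 units to arrange in a row.
So the count is 2·(6)! = 1440.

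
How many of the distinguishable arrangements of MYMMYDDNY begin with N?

Fix N in the first position and arrange the remaining 8 letters.
Those 8 letters have D appearing twice, M appearing 3 times, and Y appearing 3 times, giving (8)!/(3!·3!·2!) = 560.

560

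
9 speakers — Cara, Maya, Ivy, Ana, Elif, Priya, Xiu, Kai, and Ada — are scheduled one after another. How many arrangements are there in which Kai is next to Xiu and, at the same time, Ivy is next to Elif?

Treat {Kai,Xiu} as one block (2 orders) and {Ivy,Elif} as another (2 orders).
That leaves 7 units to arrange: 2 × 2 × 7! = 4 × 5040 = 20160.

20160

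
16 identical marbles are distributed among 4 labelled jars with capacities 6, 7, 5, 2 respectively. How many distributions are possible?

31

Without the upper bounds there are C(19,3) = 969 ways to split 16 among 4 jars.
Subtract solutions that violate a single cap (substitute x_i' = x_i − (cap_i+1)): x_1 ≥ 7 gives C(12,3) = 220; x_2 ≥ 8 gives C(11,3) = 165; x_3 ≥ 6 gives C(13,3) = 286; x_4 ≥ 3 gives C(16,3) = 560. Together 1231.
Add back pairs where two caps are both exceeded: 4 + 20 + 84 + 10 + 56 + 120 = 294.
Subtract triples: 0 + 0 + 1 + 0 = 1.
By inclusion–exclusion the count is 969 − 1231 + 294 − 1 = 31.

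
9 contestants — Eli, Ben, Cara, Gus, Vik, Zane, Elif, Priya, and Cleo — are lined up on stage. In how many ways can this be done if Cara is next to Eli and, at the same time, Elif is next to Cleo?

Treat {Cara,Eli} as one block (2 orders) and {Elif,Cleo} as another (2 orders).
That leaves 7 units to arrange: 2 × 2 × 7! = 4 × 5040 = 20160.

20160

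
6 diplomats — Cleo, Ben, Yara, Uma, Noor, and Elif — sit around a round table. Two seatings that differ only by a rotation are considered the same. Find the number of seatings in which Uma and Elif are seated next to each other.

Glue Uma and Elif into a block (2 internal orders). Seating 5 units around a circle gives (4)! arrangements.
So 2 × (4)! = 2 × 24 = 48.

48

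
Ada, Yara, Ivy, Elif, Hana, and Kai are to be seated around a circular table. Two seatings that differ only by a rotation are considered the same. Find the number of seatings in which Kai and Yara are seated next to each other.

Glue Kai and Yara into a block (2 internal orders). Seating 5 units around a circle gives (4)! arrangements.
So 2 × (4)! = 2 × 24 = 48.

48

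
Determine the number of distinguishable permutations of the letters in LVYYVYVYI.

2520

Letter multiplicities in LVYYVYVYI: I×1, L×1, V×3, Y×4.
Dividing 9! = 362880 by 4!·3! = 144 for the repeated letters gives 2520.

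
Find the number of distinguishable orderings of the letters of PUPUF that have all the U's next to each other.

12

Treat the 2 copies of U as a single block. The multiset to arrange is then {UU, F, P, P}, 4 items in all.
That gives (4)!/(2!) = 12 arrangements.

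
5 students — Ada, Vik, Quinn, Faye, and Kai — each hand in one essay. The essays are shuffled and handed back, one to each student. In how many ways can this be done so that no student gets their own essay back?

Let Aᵢ be the assignments in which student i gets their own essay. We want the size of the complement of A₁∪…∪A_5.
By inclusion–exclusion this is Σ_{j=0}^{5} (−1)^j C(5,j)·(5−j)!.
Computing: 120 − 120 + 60 − 20 + 5 − 1 = 44.

44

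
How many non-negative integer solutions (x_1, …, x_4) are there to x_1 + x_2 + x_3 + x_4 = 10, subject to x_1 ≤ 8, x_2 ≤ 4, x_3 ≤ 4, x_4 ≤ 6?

Ignoring the caps, the number of non-negative solutions to x_1+…+x_4 = 10 is C(13,3) = 286.
Subtract solutions that violate a single cap (substitute x_i' = x_i − (cap_i+1)): x_1 ≥ 9 gives C(4,3) = 4; x_2 ≥ 5 gives C(8,3) = 56; x_3 ≥ 5 gives C(8,3) = 56; x_4 ≥ 7 gives C(6,3) = 20. Together 136.
Add back pairs where two caps are both exceeded: 0 + 0 + 0 + 1 + 0 + 0 = 1.
By inclusion–exclusion the count is 286 − 136 + 1 = 151.

151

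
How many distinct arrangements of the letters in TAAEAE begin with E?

20

Fix E in the first position and arrange the remaining 5 letters.
Those 5 letters have A appearing 3 times, giving (5)!/(3!) = 20.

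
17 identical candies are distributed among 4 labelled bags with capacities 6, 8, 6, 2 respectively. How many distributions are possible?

By stars and bars, unrestricted non-negative solutions to x_1+…+x_4 = 17 number C(17+3,3) = 1140.
Subtract solutions that violate a single cap (substitute x_i' = x_i − (cap_i+1)): x_1 ≥ 7 gives C(13,3) = 286; x_2 ≥ 9 gives C(11,3) = 165; x_3 ≥ 7 gives C(13,3) = 286; x_4 ≥ 3 gives C(17,3) = 680. Together 1417.
Add back pairs where two caps are both exceeded: 4 + 20 + 120 + 4 + 56 + 120 = 324.
Subtract triples: 0 + 0 + 1 + 0 = 1.
By inclusion–exclusion the count is 1140 − 1417 + 324 − 1 = 46.

46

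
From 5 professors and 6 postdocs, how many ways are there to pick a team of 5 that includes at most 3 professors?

431

Split by how many professors are chosen (0 through 3).
Sum: C(5,0)·C(6,5) + C(5,1)·C(6,4) + C(5,2)·C(6,3) + C(5,3)·C(6,2) = 6 + 75 + 200 + 150 = 431.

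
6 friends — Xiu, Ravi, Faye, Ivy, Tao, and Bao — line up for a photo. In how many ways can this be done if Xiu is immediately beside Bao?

Place the 4 others and the Xiu-Bao pair as 5 objects in a line; the pair has 2 internal arrangements.
So the count is 2·(5)! = 240.

240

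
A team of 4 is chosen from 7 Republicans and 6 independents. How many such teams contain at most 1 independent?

Split by how many independents are chosen (0 through 1).
Sum: C(6,0)·C(7,4) + C(6,1)·C(7,3) = 35 + 210 = 245.

245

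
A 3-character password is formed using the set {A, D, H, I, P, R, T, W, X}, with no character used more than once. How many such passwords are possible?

With no repetition, fill the 3 characters in order: 9 choices, then 8, down to 7.
That product is 9 × 8 × 7 = 504.

504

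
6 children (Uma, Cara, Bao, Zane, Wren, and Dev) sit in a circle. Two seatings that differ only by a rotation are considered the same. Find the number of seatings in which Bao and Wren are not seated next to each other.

Without the restriction there are (5)! = 120 seatings.
Seatings with Bao beside Wren: treat them as a block with 2 internal orders, giving 2 × (4)! = 48.
Subtracting, 120 − 48 = 72.

72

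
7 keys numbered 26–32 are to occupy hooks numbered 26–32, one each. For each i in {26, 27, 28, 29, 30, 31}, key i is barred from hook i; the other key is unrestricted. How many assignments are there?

2119

Let Aᵢ (for 26 ≤ i ≤ 31) be the placements that put key i in its forbidden hook. Any j of these fix j positions, leaving (7−j)! ways to fill the rest, and there are C(6,j) ways to pick which j.
By inclusion–exclusion, the number of valid placements is Σ_{j=0}^{6} (−1)^j C(6,j)·(7−j)!.
Computing: 5040 − 4320 + 1800 − 480 + 90 − 12 + 1 = 2119.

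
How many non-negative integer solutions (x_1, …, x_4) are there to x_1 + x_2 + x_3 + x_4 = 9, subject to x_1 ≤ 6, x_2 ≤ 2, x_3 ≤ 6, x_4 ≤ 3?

70

By stars and bars, unrestricted non-negative solutions to x_1+…+x_4 = 9 number C(9+3,3) = 220.
Subtract solutions that violate a single cap (substitute x_i' = x_i − (cap_i+1)): x_1 ≥ 7 gives C(5,3) = 10; x_2 ≥ 3 gives C(9,3) = 84; x_3 ≥ 7 gives C(5,3) = 10; x_4 ≥ 4 gives C(8,3) = 56. Together 160.
Add back pairs where two caps are both exceeded: 0 + 0 + 0 + 0 + 10 + 0 = 10.
By inclusion–exclusion the count is 220 − 160 + 10 = 70.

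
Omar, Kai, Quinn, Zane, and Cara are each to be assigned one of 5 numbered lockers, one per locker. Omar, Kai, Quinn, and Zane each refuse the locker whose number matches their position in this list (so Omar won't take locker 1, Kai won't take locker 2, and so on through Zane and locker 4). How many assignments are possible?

53

Let Aᵢ (for 1 ≤ i ≤ 4) be the placements that put person i in their forbidden locker. Any j of these fix j positions, leaving (5−j)! ways to fill the rest, and there are C(4,j) ways to pick which j.
By inclusion–exclusion, the number of valid placements is Σ_{j=0}^{4} (−1)^j C(4,j)·(5−j)!.
Computing: 120 − 96 + 36 − 8 + 1 = 53.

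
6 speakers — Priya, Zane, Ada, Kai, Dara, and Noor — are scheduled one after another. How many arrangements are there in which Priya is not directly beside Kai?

There are 6! = 720 arrangements in all. If Priya and Kai are adjacent, merging them into one block gives 2·(5)! = 240 arrangements.
Complementary counting: 720 − 240 = 480.

480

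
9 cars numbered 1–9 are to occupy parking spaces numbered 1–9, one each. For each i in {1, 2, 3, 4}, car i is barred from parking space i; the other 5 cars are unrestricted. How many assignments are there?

229080

Let Aᵢ (for 1 ≤ i ≤ 4) be the placements that put car i in its forbidden parking space. Any j of these fix j positions, leaving (9−j)! ways to fill the rest, and there are C(4,j) ways to pick which j.
By inclusion–exclusion, the number of valid placements is Σ_{j=0}^{4} (−1)^j C(4,j)·(9−j)!.
Computing: 362880 − 161280 + 30240 − 2880 + 120 = 229080.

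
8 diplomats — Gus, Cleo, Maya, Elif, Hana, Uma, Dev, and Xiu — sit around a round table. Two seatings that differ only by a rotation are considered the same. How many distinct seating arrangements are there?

Fix one person's seat to break rotational symmetry; the remaining 7 people can be arranged in (7)! = 5040 ways.

5040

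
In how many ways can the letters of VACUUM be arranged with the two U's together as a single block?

120

Treat the 2 copies of U as a single block. The multiset to arrange is then {UU, A, C, M, V}, 5 items in all.
All 5 items are distinct, so there are (5)! = 120 arrangements.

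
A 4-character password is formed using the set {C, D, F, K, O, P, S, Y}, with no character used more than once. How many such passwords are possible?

This is a permutation of 4 out of 8: P(8,4) = 8!/4!.
8 × 7 × 6 × 5 = 1680.

1680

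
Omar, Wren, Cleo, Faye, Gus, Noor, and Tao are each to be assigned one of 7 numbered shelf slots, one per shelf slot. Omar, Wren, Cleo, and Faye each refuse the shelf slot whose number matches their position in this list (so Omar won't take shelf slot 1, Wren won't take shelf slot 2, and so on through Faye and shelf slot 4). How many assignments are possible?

Let Aᵢ (for 1 ≤ i ≤ 4) be the placements that put person i in their forbidden shelf slot. Any j of these fix j positions, leaving (7−j)! ways to fill the rest, and there are C(4,j) ways to pick which j.
By inclusion–exclusion, the number of valid placements is Σ_{j=0}^{4} (−1)^j C(4,j)·(7−j)!.
Computing: 5040 − 2880 + 720 − 96 + 6 = 2790.

2790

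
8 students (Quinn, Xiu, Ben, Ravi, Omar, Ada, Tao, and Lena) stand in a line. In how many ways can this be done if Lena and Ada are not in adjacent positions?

30240

There are 8! = 40320 arrangements in all. If Lena and Ada are adjacent, merging them into one block gives 2·(7)! = 10080 arrangements.
Complementary counting: 40320 − 10080 = 30240.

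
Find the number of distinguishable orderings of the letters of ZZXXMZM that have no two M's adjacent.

There are 7!/(3!·2!·2!) = 210 arrangements of ZZXXMZM in total.
If the two M's are adjacent, glue them into one block, leaving 6 items to arrange: (6)!/(3!·2!) = 60 ways.
Hence 210 − 60 = 150.

150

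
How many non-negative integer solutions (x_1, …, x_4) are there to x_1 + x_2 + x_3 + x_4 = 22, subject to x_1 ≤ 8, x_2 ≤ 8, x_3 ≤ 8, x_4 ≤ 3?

52

By stars and bars, unrestricted non-negative solutions to x_1+…+x_4 = 22 number C(22+3,3) = 2300.
Subtract solutions that violate a single cap (substitute x_i' = x_i − (cap_i+1)): x_1 ≥ 9 gives C(16,3) = 560; x_2 ≥ 9 gives C(16,3) = 560; x_3 ≥ 9 gives C(16,3) = 560; x_4 ≥ 4 gives C(21,3) = 1330. Together 3010.
Add back pairs where two caps are both exceeded: 35 + 35 + 220 + 35 + 220 + 220 = 765.
Subtract triples: 0 + 1 + 1 + 1 = 3.
By inclusion–exclusion the count is 2300 − 3010 + 765 − 3 = 52.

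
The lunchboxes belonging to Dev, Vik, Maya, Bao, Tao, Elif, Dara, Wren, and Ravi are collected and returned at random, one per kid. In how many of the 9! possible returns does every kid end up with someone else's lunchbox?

133496

Let Aᵢ be the assignments in which kid i gets their own lunchbox. We want the size of the complement of A₁∪…∪A_9.
By inclusion–exclusion this is Σ_{j=0}^{9} (−1)^j C(9,j)·(9−j)!.
Computing: 362880 − 362880 + 181440 − 60480 + 15120 − 3024 + 504 − 72 + 9 − 1 = 133496.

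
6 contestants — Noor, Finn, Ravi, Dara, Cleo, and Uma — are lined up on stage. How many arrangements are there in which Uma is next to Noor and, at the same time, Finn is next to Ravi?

Treat {Uma,Noor} as one block (2 orders) and {Finn,Ravi} as another (2 orders).
That leaves 4 units to arrange: 2 × 2 × 4! = 4 × 24 = 96.

96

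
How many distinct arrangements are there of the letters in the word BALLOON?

BALLOON has 7 letters with L appearing twice and O appearing twice.
So there are 7! / (2!·2!) = 1260 distinguishable arrangements.

1260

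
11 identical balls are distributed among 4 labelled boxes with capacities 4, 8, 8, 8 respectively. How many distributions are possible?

250

By stars and bars, unrestricted non-negative solutions to x_1+…+x_4 = 11 number C(11+3,3) = 364.
Subtract solutions that violate a single cap (substitute x_i' = x_i − (cap_i+1)): x_1 ≥ 5 gives C(9,3) = 84; x_2 ≥ 9 gives C(5,3) = 10; x_3 ≥ 9 gives C(5,3) = 10; x_4 ≥ 9 gives C(5,3) = 10. Together 114.
No two caps can be exceeded simultaneously, so the pair terms are all 0.
By inclusion–exclusion the count is 364 − 114 + 0 = 250.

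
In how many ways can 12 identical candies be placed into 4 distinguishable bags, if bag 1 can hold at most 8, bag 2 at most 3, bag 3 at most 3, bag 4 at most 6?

Ignoring the caps, the number of non-negative solutions to x_1+…+x_4 = 12 is C(15,3) = 455.
Subtract solutions that violate a single cap (substitute x_i' = x_i − (cap_i+1)): x_1 ≥ 9 gives C(6,3) = 20; x_2 ≥ 4 gives C(11,3) = 165; x_3 ≥ 4 gives C(11,3) = 165; x_4 ≥ 7 gives C(8,3) = 56. Together 406.
Add back pairs where two caps are both exceeded: 0 + 0 + 0 + 35 + 4 + 4 = 43.
By inclusion–exclusion the count is 455 − 406 + 43 = 92.

92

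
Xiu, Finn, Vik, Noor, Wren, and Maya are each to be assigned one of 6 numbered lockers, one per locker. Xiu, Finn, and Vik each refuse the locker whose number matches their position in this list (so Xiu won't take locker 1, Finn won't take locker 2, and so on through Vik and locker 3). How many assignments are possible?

Let Aᵢ (for i ∈ {1, 2, 3}) be the placements that put person i in their forbidden locker. Any j of these fix j positions, leaving (6−j)! ways to fill the rest, and there are C(3,j) ways to pick which j.
By inclusion–exclusion, the number of valid placements is Σ_{j=0}^{3} (−1)^j C(3,j)·(6−j)!.
Computing: 720 − 360 + 72 − 6 = 426.

426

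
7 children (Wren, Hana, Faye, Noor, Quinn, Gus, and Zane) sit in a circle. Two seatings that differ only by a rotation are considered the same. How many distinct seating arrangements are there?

Around a circle, 7 distinct people have 7!/7 = (6)! = 720 rotationally distinct seatings.

720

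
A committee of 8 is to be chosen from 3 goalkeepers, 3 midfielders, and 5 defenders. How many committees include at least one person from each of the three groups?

With no constraint there are C(11,8) = 165 possible selections.
Selections missing a whole group: no goalkeepers → C(8,8) = 1; no midfielders → C(8,8) = 1; no defenders → C(6,8) = 0.
Add back selections omitting two groups (i.e. drawn from a single group): C(3,8) + C(3,8) + C(5,8) = 0.
By inclusion–exclusion: 165 − 2 + 0 = 163.

163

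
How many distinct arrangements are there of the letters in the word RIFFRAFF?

840

The 8 letters of RIFFRAFF have repeats: F appearing 4 times and R appearing twice.
The number of distinct arrangements is 8!/(4!·2!) = 40320/48 = 840.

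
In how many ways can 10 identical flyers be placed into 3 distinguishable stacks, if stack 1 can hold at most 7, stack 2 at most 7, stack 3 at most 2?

18

Without the upper bounds there are C(12,2) = 66 ways to split 10 among 3 stacks.
Subtract solutions that violate a single cap (substitute x_i' = x_i − (cap_i+1)): x_1 ≥ 8 gives C(4,2) = 6; x_2 ≥ 8 gives C(4,2) = 6; x_3 ≥ 3 gives C(9,2) = 36. Together 48.
No two caps can be exceeded simultaneously, so the pair terms are all 0.
By inclusion–exclusion the count is 66 − 48 + 0 = 18.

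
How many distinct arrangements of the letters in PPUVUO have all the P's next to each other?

Treat the 2 copies of P as a single block. The multiset to arrange is then {PP, O, U, U, V}, 5 items in all.
That gives (5)!/(2!) = 60 arrangements.

60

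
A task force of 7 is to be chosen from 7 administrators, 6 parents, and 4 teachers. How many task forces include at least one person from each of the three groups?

17283

With no constraint there are C(17,7) = 19448 possible selections.
Subtract selections that omit an entire group: no administrators → C(10,7) = 120; no parents → C(11,7) = 330; no teachers → C(13,7) = 1716.
Add back selections omitting two groups (i.e. drawn from a single group): C(7,7) + C(6,7) + C(4,7) = 1.
By inclusion–exclusion: 19448 − 2166 + 1 = 17283.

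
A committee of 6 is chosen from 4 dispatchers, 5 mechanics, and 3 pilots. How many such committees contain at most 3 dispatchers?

Split by how many dispatchers are chosen (0 through 3).
Sum: C(4,0)·C(8,6) + C(4,1)·C(8,5) + C(4,2)·C(8,4) + C(4,3)·C(8,3) = 28 + 224 + 420 + 224 = 896.

896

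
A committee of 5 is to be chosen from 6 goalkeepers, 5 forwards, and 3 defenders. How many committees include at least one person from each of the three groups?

Unrestricted: C(14,5) = 2002 ways to pick any 5 of the 14.
Selections missing a whole group: no goalkeepers → C(8,5) = 56; no forwards → C(9,5) = 126; no defenders → C(11,5) = 462.
Add back selections omitting two groups (i.e. drawn from a single group): C(6,5) + C(5,5) + C(3,5) = 7.
By inclusion–exclusion: 2002 − 644 + 7 = 1365.

1365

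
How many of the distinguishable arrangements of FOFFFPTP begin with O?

Fix O in the first position and arrange the remaining 7 letters.
Those 7 letters have F appearing 4 times and P appearing twice, giving (7)!/(4!·2!) = 105.

105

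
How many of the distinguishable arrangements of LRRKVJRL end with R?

Fix R in the last position and arrange the remaining 7 letters.
Those 7 letters have L appearing twice and R appearing twice, giving (7)!/(2!·2!) = 1260.

1260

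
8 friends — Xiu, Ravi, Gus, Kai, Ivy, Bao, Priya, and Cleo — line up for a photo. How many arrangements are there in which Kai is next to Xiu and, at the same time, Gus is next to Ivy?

Treat {Kai,Xiu} as one block (2 orders) and {Gus,Ivy} as another (2 orders).
That leaves 6 units to arrange: 2 × 2 × 6! = 4 × 720 = 2880.

2880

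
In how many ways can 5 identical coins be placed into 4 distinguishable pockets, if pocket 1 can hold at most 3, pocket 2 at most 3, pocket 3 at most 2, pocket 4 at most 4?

Without the upper bounds there are C(8,3) = 56 ways to split 5 among 4 pockets.
Subtract solutions that violate a single cap (substitute x_i' = x_i − (cap_i+1)): x_1 ≥ 4 gives C(4,3) = 4; x_2 ≥ 4 gives C(4,3) = 4; x_3 ≥ 3 gives C(5,3) = 10; x_4 ≥ 5 gives C(3,3) = 1. Together 19.
No two caps can be exceeded simultaneously, so the pair terms are all 0.
By inclusion–exclusion the count is 56 − 19 + 0 = 37.

37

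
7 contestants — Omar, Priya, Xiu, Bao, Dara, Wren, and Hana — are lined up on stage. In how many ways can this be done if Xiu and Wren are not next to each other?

3600

Of the 7! = 5040 arrangements, those with Xiu and Wren adjacent number 2 × 6! = 1440 (treat the pair as a block with 2 internal orders).
So 5040 − 1440 = 3600 arrangements keep them apart.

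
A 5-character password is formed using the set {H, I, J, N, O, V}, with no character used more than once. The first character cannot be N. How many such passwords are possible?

The first character has 6−1 = 5 choices (anything except N).
The remaining 4 characters are filled from the other 5 symbols without repetition: 5 × 4 × 3 × 2 = 120.
Total: 5 × 120 = 600.

600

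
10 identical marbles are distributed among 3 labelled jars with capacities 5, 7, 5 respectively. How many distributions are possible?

Ignoring the caps, the number of non-negative solutions to x_1+…+x_3 = 10 is C(12,2) = 66.
Subtract solutions that violate a single cap (substitute x_i' = x_i − (cap_i+1)): x_1 ≥ 6 gives C(6,2) = 15; x_2 ≥ 8 gives C(4,2) = 6; x_3 ≥ 6 gives C(6,2) = 15. Together 36.
No two caps can be exceeded simultaneously, so the pair terms are all 0.
By inclusion–exclusion the count is 66 − 36 + 0 = 30.

30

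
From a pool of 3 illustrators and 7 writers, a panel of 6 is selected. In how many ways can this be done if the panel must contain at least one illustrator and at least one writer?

Unrestricted: C(10,6) = 210 ways to pick any 6 of the 10.
Selections missing a whole group: no illustrators → C(7,6) = 7; no writers → C(3,6) = 0.
Both groups omitted at once is impossible, so 210 − 7 = 203.

203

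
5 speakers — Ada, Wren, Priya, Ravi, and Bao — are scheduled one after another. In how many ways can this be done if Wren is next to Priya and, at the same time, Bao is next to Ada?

Treat {Wren,Priya} as one block (2 orders) and {Bao,Ada} as another (2 orders).
That leaves 3 units to arrange: 2 × 2 × 3! = 4 × 6 = 24.

24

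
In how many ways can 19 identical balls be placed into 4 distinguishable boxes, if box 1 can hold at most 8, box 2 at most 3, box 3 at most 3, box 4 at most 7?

Without the upper bounds there are C(22,3) = 1540 ways to split 19 among 4 boxes.
Subtract solutions that violate a single cap (substitute x_i' = x_i − (cap_i+1)): x_1 ≥ 9 gives C(13,3) = 286; x_2 ≥ 4 gives C(18,3) = 816; x_3 ≥ 4 gives C(18,3) = 816; x_4 ≥ 8 gives C(14,3) = 364. Together 2282.
Add back pairs where two caps are both exceeded: 84 + 84 + 10 + 364 + 120 + 120 = 782.
Subtract triples: 10 + 0 + 0 + 20 = 30.
By inclusion–exclusion the count is 1540 − 2282 + 782 − 30 = 10.

10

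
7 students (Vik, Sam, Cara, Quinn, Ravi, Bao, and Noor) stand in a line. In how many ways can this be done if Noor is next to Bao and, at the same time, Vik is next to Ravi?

Treat {Noor,Bao} as one block (2 orders) and {Vik,Ravi} as another (2 orders).
That leaves 5 units to arrange: 2 × 2 × 5! = 4 × 120 = 480.

480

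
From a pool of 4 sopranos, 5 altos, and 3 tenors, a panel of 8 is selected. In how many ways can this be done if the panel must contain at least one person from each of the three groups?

With no constraint there are C(12,8) = 495 possible selections.
Subtract selections that omit an entire group: no sopranos → C(8,8) = 1; no altos → C(7,8) = 0; no tenors → C(9,8) = 9.
Add back selections omitting two groups (i.e. drawn from a single group): C(4,8) + C(5,8) + C(3,8) = 0.
By inclusion–exclusion: 495 − 10 + 0 = 485.

485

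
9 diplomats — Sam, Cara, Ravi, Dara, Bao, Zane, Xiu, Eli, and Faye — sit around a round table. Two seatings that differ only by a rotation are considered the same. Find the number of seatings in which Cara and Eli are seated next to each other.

Treat {Cara, Eli} as one unit (2 internal orders) and seat the resulting 8 units around the table: (7)! circular arrangements.
So 2 × (7)! = 2 × 5040 = 10080.

10080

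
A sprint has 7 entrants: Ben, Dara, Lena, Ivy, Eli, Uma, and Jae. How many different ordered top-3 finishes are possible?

210

There are 7 choices for 1st place, 6 for 2nd, and 5 for 3rd.
That gives 7 × 6 × 5 = 210.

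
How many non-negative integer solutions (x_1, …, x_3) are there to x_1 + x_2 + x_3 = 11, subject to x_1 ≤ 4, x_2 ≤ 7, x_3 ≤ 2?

6

Ignoring the caps, the number of non-negative solutions to x_1+…+x_3 = 11 is C(13,2) = 78.
Subtract solutions that violate a single cap (substitute x_i' = x_i − (cap_i+1)): x_1 ≥ 5 gives C(8,2) = 28; x_2 ≥ 8 gives C(5,2) = 10; x_3 ≥ 3 gives C(10,2) = 45. Together 83.
Add back pairs where two caps are both exceeded: 0 + 10 + 1 = 11.
By inclusion–exclusion the count is 78 − 83 + 11 = 6.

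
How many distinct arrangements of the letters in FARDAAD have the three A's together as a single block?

60

Treat the 3 copies of A as a single block. The multiset to arrange is then {AAA, D, D, F, R}, 5 items in all.
That gives (5)!/(2!) = 60 arrangements.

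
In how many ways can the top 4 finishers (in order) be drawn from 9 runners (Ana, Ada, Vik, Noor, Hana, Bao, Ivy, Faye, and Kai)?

This is an ordered selection of 4 from 9: P(9,4).
That gives 9 × 8 × 7 × 6 = 3024.

3024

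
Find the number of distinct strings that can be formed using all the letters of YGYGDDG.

210

Letter multiplicities in YGYGDDG: D×2, G×3, Y×2.
Dividing 7! = 5040 by 3!·2!·2! = 24 for the repeated letters gives 210.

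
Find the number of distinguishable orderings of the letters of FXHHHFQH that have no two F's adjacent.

There are 8!/(4!·2!) = 840 arrangements of FXHHHFQH in total.
Arrangements with the F's together: treat FF as one letter, giving (7)!/(4!) = 210.
Hence 840 − 210 = 630.

630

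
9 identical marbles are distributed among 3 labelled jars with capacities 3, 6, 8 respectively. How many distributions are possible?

27

Ignoring the caps, the number of non-negative solutions to x_1+…+x_3 = 9 is C(11,2) = 55.
Subtract solutions that violate a single cap (substitute x_i' = x_i − (cap_i+1)): x_1 ≥ 4 gives C(7,2) = 21; x_2 ≥ 7 gives C(4,2) = 6; x_3 ≥ 9 gives C(2,2) = 1. Together 28.
No two caps can be exceeded simultaneously, so the pair terms are all 0.
By inclusion–exclusion the count is 55 − 28 + 0 = 27.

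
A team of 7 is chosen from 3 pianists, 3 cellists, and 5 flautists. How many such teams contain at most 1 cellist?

Split by how many cellists are chosen (0 through 1).
Sum: C(3,0)·C(8,7) + C(3,1)·C(8,6) = 8 + 84 = 92.

92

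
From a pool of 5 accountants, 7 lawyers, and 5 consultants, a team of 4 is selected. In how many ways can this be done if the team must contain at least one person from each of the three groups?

1225

Total 4-person selections from all 17: C(17,4) = 2380.
Selections missing a whole group: no accountants → C(12,4) = 495; no lawyers → C(10,4) = 210; no consultants → C(12,4) = 495.
Add back selections omitting two groups (i.e. drawn from a single group): C(5,4) + C(7,4) + C(5,4) = 45.
By inclusion–exclusion: 2380 − 1200 + 45 = 1225.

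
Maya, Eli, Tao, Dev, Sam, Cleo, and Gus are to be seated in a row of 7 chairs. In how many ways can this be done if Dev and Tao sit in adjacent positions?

1440

Glue Dev and Tao into one block (2 internal orders), leaving 6 units to arrange in a row.
That gives 2 × 6! = 2 × 720 = 1440.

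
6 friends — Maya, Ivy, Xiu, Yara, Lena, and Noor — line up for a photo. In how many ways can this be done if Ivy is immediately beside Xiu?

Place the 4 others and the Ivy-Xiu pair as 5 objects in a line; the pair has 2 internal arrangements.
So the count is 2·(5)! = 240.

240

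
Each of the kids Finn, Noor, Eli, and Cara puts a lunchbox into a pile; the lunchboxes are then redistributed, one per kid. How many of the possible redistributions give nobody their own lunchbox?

9

This is the derangement count D_4: permutations of 4 items with no fixed point.
By inclusion–exclusion this is Σ_{j=0}^{4} (−1)^j C(4,j)·(4−j)!.
Computing: 24 − 24 + 12 − 4 + 1 = 9.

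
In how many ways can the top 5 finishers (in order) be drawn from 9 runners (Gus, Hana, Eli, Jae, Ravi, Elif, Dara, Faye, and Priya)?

This is an ordered selection of 5 from 9: P(9,5).
That gives 9 × 8 × 7 × 6 × 5 = 15120.

15120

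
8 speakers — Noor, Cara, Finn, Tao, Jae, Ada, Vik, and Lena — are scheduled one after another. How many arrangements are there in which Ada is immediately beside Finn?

10080

Place the 6 others and the Ada-Finn pair as 7 objects in a line; the pair has 2 internal arrangements.
So the count is 2·(7)! = 10080.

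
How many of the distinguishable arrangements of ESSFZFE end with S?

Fix S in the last position and arrange the remaining 6 letters.
Those 6 letters have E appearing twice and F appearing twice, giving (6)!/(2!·2!) = 180.

180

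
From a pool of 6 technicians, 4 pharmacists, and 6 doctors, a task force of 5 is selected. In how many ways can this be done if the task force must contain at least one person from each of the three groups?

Unrestricted: C(16,5) = 4368 ways to pick any 5 of the 16.
Subtract selections that omit an entire group: no technicians → C(10,5) = 252; no pharmacists → C(12,5) = 792; no doctors → C(10,5) = 252.
Add back selections omitting two groups (i.e. drawn from a single group): C(6,5) + C(4,5) + C(6,5) = 12.
By inclusion–exclusion: 4368 − 1296 + 12 = 3084.

3084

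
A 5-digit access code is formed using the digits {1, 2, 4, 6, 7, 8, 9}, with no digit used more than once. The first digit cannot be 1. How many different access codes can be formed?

The first digit has 7−1 = 6 choices (anything except 1).
The remaining 4 digits are filled from the other 6 symbols without repetition: 6 × 5 × 4 × 3 = 360.
Total: 6 × 360 = 2160.

2160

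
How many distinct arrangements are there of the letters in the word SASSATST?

420

Letter multiplicities in SASSATST: A×2, S×4, T×2.
So there are 8! / (4!·2!·2!) = 420 distinguishable arrangements.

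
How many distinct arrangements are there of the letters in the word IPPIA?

30

IPPIA has 5 letters with I appearing twice and P appearing twice.
Dividing 5! = 120 by 2!·2! = 4 for the repeated letters gives 30.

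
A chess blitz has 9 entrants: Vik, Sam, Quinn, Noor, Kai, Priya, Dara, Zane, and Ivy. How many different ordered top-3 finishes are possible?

504

There are 9 choices for 1st place, 8 for 2nd, and 7 for 3rd.
That gives 9 × 8 × 7 = 504.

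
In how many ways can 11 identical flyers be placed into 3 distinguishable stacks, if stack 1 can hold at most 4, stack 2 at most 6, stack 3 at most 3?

By stars and bars, unrestricted non-negative solutions to x_1+…+x_3 = 11 number C(11+2,2) = 78.
Subtract solutions that violate a single cap (substitute x_i' = x_i − (cap_i+1)): x_1 ≥ 5 gives C(8,2) = 28; x_2 ≥ 7 gives C(6,2) = 15; x_3 ≥ 4 gives C(9,2) = 36. Together 79.
Add back pairs where two caps are both exceeded: 0 + 6 + 1 = 7.
By inclusion–exclusion the count is 78 − 79 + 7 = 6.

6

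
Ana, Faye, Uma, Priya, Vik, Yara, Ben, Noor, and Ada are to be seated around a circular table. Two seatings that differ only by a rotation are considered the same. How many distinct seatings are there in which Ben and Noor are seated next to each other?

10080

Treat {Ben, Noor} as one unit (2 internal orders) and seat the resulting 8 units around the table: (7)! circular arrangements.
So 2 × (7)! = 2 × 5040 = 10080.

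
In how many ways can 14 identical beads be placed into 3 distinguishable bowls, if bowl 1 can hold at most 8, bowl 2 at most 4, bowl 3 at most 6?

15

Without the upper bounds there are C(16,2) = 120 ways to split 14 among 3 bowls.
Subtract solutions that violate a single cap (substitute x_i' = x_i − (cap_i+1)): x_1 ≥ 9 gives C(7,2) = 21; x_2 ≥ 5 gives C(11,2) = 55; x_3 ≥ 7 gives C(9,2) = 36. Together 112.
Add back pairs where two caps are both exceeded: 1 + 0 + 6 = 7.
By inclusion–exclusion the count is 120 − 112 + 7 = 15.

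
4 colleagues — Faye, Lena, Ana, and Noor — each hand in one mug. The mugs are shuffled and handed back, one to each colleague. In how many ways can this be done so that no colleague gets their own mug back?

Count assignments avoiding every fixed point. For any j of the 4 colleagues fixed to their own mug, the other 4−j can be arranged in (4−j)! ways.
By inclusion–exclusion this is Σ_{j=0}^{4} (−1)^j C(4,j)·(4−j)!.
Computing: 24 − 24 + 12 − 4 + 1 = 9.

9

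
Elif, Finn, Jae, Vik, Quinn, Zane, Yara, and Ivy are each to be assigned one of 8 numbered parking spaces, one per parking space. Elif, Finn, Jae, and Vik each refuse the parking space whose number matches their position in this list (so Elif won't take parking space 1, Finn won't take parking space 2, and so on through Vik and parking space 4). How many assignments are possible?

Let Aᵢ (for 1 ≤ i ≤ 4) be the placements that put person i in their forbidden parking space. Any j of these fix j positions, leaving (8−j)! ways to fill the rest, and there are C(4,j) ways to pick which j.
By inclusion–exclusion, the number of valid placements is Σ_{j=0}^{4} (−1)^j C(4,j)·(8−j)!.
Computing: 40320 − 20160 + 4320 − 480 + 24 = 24024.

24024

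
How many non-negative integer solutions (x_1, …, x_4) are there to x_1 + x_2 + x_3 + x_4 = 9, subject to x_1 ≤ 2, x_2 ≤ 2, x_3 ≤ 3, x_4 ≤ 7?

By stars and bars, unrestricted non-negative solutions to x_1+…+x_4 = 9 number C(9+3,3) = 220.
Subtract solutions that violate a single cap (substitute x_i' = x_i − (cap_i+1)): x_1 ≥ 3 gives C(9,3) = 84; x_2 ≥ 3 gives C(9,3) = 84; x_3 ≥ 4 gives C(8,3) = 56; x_4 ≥ 8 gives C(4,3) = 4. Together 228.
Add back pairs where two caps are both exceeded: 20 + 10 + 0 + 10 + 0 + 0 = 40.
By inclusion–exclusion the count is 220 − 228 + 40 = 32.

32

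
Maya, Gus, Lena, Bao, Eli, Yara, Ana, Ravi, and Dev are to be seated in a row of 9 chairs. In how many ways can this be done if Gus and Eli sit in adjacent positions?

Treat {Gus, Eli} as a single unit. There are 8 units to order, and the pair itself can be ordered 2 ways.
That gives 2 × 8! = 2 × 40320 = 80640.

80640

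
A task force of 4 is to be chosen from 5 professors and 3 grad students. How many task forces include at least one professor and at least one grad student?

65

With no constraint there are C(8,4) = 70 possible selections.
Subtract selections that omit an entire group: no professors → C(3,4) = 0; no grad students → C(5,4) = 5.
Both groups omitted at once is impossible, so 70 − 5 = 65.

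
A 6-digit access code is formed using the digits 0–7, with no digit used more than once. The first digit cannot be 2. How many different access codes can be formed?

The first digit has 8−1 = 7 choices (anything except 2).
The remaining 5 digits are filled from the other 7 symbols without repetition: 7 × 6 × 5 × 4 × 3 = 2520.
Total: 7 × 2520 = 17640.

17640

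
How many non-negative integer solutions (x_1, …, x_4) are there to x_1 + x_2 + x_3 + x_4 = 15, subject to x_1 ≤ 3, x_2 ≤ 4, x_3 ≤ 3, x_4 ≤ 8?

By stars and bars, unrestricted non-negative solutions to x_1+…+x_4 = 15 number C(15+3,3) = 816.
Subtract solutions that violate a single cap (substitute x_i' = x_i − (cap_i+1)): x_1 ≥ 4 gives C(14,3) = 364; x_2 ≥ 5 gives C(13,3) = 286; x_3 ≥ 4 gives C(14,3) = 364; x_4 ≥ 9 gives C(9,3) = 84. Together 1098.
Add back pairs where two caps are both exceeded: 84 + 120 + 10 + 84 + 4 + 10 = 312.
Subtract triples: 10 + 0 + 0 + 0 = 10.
By inclusion–exclusion the count is 816 − 1098 + 312 − 10 = 20.

20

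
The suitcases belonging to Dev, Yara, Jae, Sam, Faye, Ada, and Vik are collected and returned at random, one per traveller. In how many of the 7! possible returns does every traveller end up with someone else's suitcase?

1854

Let Aᵢ be the assignments in which traveller i gets their own suitcase. We want the size of the complement of A₁∪…∪A_7.
By inclusion–exclusion this is Σ_{j=0}^{7} (−1)^j C(7,j)·(7−j)!.
Computing: 5040 − 5040 + 2520 − 840 + 210 − 42 + 7 − 1 = 1854.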